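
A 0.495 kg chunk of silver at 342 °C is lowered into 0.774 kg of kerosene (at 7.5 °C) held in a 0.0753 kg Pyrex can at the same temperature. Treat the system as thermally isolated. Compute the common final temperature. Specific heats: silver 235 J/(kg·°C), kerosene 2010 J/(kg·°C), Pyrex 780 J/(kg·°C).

T_f ≈ 30.0 °C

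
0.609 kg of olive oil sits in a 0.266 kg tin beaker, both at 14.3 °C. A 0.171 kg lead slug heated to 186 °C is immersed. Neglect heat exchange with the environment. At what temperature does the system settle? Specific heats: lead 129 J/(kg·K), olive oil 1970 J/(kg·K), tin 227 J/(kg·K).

Net heat exchanged in the isolated system is zero:
0.171×129×(T − 186) + 0.609×1970×(T − 14.3) + 0.266×227×(T − 14.3) = 0
1282.2 T = 22123
T = 22123 / 1282.2 = 17.3 °C

T_f ≈ 17.3 °C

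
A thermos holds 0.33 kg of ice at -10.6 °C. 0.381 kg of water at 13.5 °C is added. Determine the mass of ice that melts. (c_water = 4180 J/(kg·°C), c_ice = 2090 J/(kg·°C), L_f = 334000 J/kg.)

Water can give up m c ΔT = 0.381·4180·13.5 = 21500 J before reaching 0 °C.
Warming the ice to 0 °C takes 0.33·2090·10.6 = 7310.8 J, leaving 14189 J for melting.
To melt every bit of ice: 0.33·334000 = 110220 J.
Since 14189 < 110220 J, not all the ice melts; equilibrium is at 0 °C.
Mass melted = 14189/334000 ≈ 0.04248 kg.

m_melted ≈ 0.0425 kg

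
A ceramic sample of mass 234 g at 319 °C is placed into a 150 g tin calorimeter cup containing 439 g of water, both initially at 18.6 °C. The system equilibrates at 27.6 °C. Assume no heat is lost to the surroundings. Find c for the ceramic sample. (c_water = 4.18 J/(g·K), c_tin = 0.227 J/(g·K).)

c ≈ 0.247 J/(g·K)

Heat gained plus heat lost sum to zero:
234·c·(27.6 − 319) + 439·4.18·(27.6 − 18.6) + 150·0.227·(27.6 − 18.6) = 0
-68188 c = -16822
c = -16822/-68188 ≈ 0.2467 J/(g·K)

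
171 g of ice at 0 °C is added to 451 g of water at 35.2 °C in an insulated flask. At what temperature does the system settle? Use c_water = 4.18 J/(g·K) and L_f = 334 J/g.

T_f ≈ 3.6 °C

Taking heat into each body as positive, Σ m c ΔT = 0:
fusion: m_ice L_f = 171·334 = 57114; warm the meltwater: 714.78 T; water cools: 451·4.18·(T − 35.2) = 1885.2(T − 35.2)
2600 T = 66358 − 57114 = 9244.3
T ≈ 3.56 °C — above 0 °C, consistent with complete melting.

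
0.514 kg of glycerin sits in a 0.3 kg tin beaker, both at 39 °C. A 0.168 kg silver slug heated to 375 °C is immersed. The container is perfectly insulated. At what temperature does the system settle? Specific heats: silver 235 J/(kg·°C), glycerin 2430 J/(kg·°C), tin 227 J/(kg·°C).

T_f ≈ 48.8 °C

Conservation of energy gives ΣQ = 0:
0.168*235*(T − 375) + 0.514*2430*(T − 39) + 0.3*227*(T − 39) = 0
1356.6 T = 66173
T = 66173/1356.6 ≈ 48.78 °C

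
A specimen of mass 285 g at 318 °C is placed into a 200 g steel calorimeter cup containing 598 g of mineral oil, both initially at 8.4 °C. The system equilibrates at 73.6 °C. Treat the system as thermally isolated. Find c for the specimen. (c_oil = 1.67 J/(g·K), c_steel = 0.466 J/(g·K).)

Conservation of energy gives ΣQ = 0:
285·c·(73.6 − 318) + 598·1.67·(73.6 − 8.4) + 200·0.466·(73.6 − 8.4) = 0
-69654 c = -71189
c = -71189/-69654 ≈ 1.022 J/(g·K)

c ≈ 1.02 J/(g·K)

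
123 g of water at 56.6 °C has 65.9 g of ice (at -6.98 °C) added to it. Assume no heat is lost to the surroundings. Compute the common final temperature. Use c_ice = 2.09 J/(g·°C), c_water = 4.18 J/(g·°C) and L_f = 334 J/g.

T_f ≈ 7.8 °C

Sum of m c ΔT and latent-heat terms is zero:
ice -6.98→0 °C: 65.9×2.09×6.98 = 961.36; melt ice: 65.9×334 = 22011; warm the meltwater: 275.46 T; water: 514.14(T − 56.6)
789.6 T = 29100 − 22972 = 6128.4
T ≈ 7.76 °C — above 0 °C, consistent with complete melting.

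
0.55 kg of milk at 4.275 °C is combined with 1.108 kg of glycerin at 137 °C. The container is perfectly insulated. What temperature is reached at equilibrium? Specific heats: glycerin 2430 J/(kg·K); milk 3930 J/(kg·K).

T_f ≈ 77.9 °C

T_f is the heat-capacity-weighted average of the initial temperatures:
T_f = (2692.4×137 + 2161.5×4.275) / (2692.4 + 2161.5)
    = 378105 / 4853.9 ≈ 77.90 °C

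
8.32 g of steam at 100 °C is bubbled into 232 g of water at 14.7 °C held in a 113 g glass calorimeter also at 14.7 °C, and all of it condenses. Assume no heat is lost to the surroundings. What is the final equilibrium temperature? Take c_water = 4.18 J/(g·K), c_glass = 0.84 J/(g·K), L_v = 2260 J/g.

T_f ≈ 34.5 °C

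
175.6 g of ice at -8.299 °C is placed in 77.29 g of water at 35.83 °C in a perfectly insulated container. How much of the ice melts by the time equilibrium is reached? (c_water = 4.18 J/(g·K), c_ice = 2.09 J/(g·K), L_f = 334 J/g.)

Heat available from the water dropping to 0 °C: 77.29×4.18×35.83 = 11576 J.
Warming the ice to 0 °C takes 175.6×2.09×8.299 = 3045.8 J, leaving 8529.9 J for melting.
To melt every bit of ice: 175.6×334 = 58650 J.
Since 8529.9 < 58650 J, not all the ice melts; equilibrium is at 0 °C.
m_melt = 8529.9 / L_f = 25.54 g.

m_melted ≈ 25.5 g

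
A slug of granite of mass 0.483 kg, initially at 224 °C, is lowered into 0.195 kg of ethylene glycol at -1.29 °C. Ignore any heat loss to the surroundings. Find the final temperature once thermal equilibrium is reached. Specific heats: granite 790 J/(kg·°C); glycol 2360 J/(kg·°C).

T_f ≈ 100.8 °C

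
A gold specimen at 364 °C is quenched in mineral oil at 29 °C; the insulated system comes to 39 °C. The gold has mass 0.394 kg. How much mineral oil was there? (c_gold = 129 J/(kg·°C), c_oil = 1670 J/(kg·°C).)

m ≈ 0.989 kg

|Q_gold| = |Q_oil|:
0.394·129·(364 − 39) = m·1670·(39 − 29)
16700 m = 16518  ⇒  m ≈ 0.9891 kg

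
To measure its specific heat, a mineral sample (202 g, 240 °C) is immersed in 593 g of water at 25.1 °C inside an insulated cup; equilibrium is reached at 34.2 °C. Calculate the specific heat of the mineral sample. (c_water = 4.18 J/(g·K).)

m_s c (T_s − T_f) = m_water c_water (T_f − T_0):
202·c·(240 − 34.2) = 593·4.18·(34.2 − 25.1)
41572 c = 22557  ⇒  c ≈ 0.5426 J/(g·K)

c ≈ 0.543 J/(g·K)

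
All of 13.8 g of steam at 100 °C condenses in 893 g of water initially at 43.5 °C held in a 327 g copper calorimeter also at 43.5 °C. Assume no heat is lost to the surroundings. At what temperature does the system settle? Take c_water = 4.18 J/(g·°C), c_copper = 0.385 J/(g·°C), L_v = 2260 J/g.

T_f ≈ 52.3 °C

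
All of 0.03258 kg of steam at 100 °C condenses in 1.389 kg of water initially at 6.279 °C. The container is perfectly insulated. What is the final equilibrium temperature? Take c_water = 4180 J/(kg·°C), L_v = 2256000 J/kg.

Net heat exchanged in the isolated system is zero:
steam→water at 100 °C releases m L_v = 0.03258·2256000 = 73500
  condensate cools 100→T: 0.03258·4180·(T − 100) = 136.18(T − 100)
  water warms: 1.389·4180·(T − 6.279) = 5806(T − 6.279)
5942.2 T = 73500 + 13618 + 36456 = 123575
T ≈ 20.80 °C (< 100 °C, so full condensation is consistent).

T_f ≈ 20.8 °C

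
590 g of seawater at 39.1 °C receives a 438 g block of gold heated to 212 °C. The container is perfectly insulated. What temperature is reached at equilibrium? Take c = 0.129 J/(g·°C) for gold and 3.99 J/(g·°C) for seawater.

T_f ≈ 43.2 °C

Set heat shed by the hot body equal to heat absorbed by the cold body:
438×0.129×(212 − T) = 590×3.99×(T − 39.1)
56.5(212 − T) = 2354.1(T − 39.1)
2410.6 T = 104024  ⇒  T ≈ 43.15 °C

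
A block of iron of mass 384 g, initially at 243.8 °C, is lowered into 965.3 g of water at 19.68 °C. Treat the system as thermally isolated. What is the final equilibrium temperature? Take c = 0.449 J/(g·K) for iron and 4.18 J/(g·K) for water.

T_f = Σ m_i c_i T_i / Σ m_i c_i:
T_f = (172.42·243.8 + 4035·19.68) / (172.42 + 4035)
    = 121443 / 4207.4 ≈ 28.86 °C

T_f ≈ 28.9 °C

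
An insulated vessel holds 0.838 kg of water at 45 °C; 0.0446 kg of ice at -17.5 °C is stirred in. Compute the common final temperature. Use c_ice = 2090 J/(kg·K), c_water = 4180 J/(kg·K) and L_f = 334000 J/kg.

T_f ≈ 38.2 °C

Setting the total heat transfer to zero:
warm ice to 0 °C: 0.0446·2090·(0 − (-17.5)) = 1631.2; latent heat to melt: 0.0446·334000 = 14896; meltwater 0→T: 0.0446·4180·T = 186.43 T; water: 3502.8(T − 45)
3689.3 T = 157628 − 16528 = 141100
T ≈ 38.25 °C (positive, so assuming full melt was valid).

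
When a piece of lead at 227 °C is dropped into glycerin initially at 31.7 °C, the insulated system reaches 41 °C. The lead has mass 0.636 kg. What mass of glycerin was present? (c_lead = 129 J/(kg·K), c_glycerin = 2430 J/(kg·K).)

Heat lost by the lead = heat gained by the glycerin:
0.636×129×(227 − 41) = m×2430×(41 − 31.7)
22599 m = 15260  ⇒  m ≈ 0.6753 kg

m ≈ 0.675 kg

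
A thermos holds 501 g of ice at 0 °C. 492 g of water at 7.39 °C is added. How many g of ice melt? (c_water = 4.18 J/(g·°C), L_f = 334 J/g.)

Cooling the water to 0 °C releases 492·4.18·7.39 = 15198 J.
To melt every bit of ice: 501·334 = 167334 J.
Since 15198 < 167334 J, not all the ice melts; equilibrium is at 0 °C.
m_melted·334 = 15198  ⇒  m_melted ≈ 45.5 g.

m_melted ≈ 45.5 g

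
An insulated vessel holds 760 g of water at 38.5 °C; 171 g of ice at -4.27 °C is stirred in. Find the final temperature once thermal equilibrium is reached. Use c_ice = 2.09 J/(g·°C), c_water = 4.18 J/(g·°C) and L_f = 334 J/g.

Energy balance with sensible and latent terms:
ice -4.27→0 °C: 171×2.09×4.27 = 1526.1; latent heat to melt: 171×334 = 57114; meltwater 0→T: 171×4.18×T = 714.78 T; water cools: 760×4.18×(T − 38.5) = 3176.8(T − 38.5)
3891.6 T = 122307 − 58640 = 63667
T ≈ 16.36 °C (positive, so assuming full melt was valid).

T_f ≈ 16.4 °C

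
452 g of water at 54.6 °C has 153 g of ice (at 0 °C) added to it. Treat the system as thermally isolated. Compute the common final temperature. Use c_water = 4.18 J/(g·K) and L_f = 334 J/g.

T_f ≈ 20.6 °C

Net heat exchanged in the isolated system is zero:
melt ice: 153×334 = 51102; warm the meltwater: 639.54 T; water: 1889.4(T − 54.6)
2528.9 T = 103159 − 51102 = 52057
T ≈ 20.58 °C. Since T > 0 °C, the all-ice-melts assumption holds.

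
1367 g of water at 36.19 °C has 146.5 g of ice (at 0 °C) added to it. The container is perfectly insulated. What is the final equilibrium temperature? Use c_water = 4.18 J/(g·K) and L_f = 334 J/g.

T_f ≈ 25.0 °C

Conservation of energy gives ΣQ = 0:
fusion: m_ice L_f = 146.5×334 = 48931; meltwater 0→T: 146.5×4.18×T = 612.37 T; water: 5714.1(T − 36.19)
6326.4 T = 206792 − 48931 = 157861
T ≈ 24.95 °C — above 0 °C, consistent with complete melting.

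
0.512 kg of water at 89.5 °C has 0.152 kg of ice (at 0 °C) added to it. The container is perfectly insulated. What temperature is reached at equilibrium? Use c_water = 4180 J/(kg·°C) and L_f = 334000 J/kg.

Setting the total heat transfer to zero:
melt ice: 0.152×334000 = 50768; warm the meltwater: 635.36 T; water cools: 0.512×4180×(T − 89.5) = 2140.2(T − 89.5)
2775.5 T = 191544 − 50768 = 140776
T ≈ 50.72 °C (positive, so assuming full melt was valid).

T_f ≈ 50.7 °C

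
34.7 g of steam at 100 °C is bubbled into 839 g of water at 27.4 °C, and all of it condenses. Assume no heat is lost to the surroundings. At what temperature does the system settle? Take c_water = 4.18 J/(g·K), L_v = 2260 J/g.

T_f ≈ 51.8 °C

Conservation of energy gives ΣQ = 0:
latent heat released on condensation: 34.7×2260 = 78422; condensate cools 100→T: 34.7×4.18×(T − 100) = 145.05(T − 100); original water: 3507(T − 27.4)
3652.1 T = 78422 + 14505 + 96092 = 189019
T ≈ 51.76 °C (< 100 °C, so full condensation is consistent).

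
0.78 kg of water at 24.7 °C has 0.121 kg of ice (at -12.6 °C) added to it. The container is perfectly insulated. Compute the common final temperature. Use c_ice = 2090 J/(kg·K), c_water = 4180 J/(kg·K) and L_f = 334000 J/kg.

Let T be the final temperature. ΣQ_i = 0:
ice -12.6→0 °C: 0.121×2090×12.6 = 3186.4; fusion: m_ice L_f = 0.121×334000 = 40414; warm the meltwater: 505.78 T; water: 3260.4(T − 24.7)
3766.2 T = 80532 − 43600 = 36931
T ≈ 9.81 °C. Since T > 0 °C, the all-ice-melts assumption holds.

T_f ≈ 9.8 °C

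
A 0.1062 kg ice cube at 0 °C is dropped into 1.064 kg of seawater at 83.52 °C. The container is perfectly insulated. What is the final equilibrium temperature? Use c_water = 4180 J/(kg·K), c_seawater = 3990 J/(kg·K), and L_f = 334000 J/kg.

T_f ≈ 68.0 °C

Let T be the final temperature. ΣQ_i = 0:
fusion: m_ice L_f = 0.1062×334000 = 35471; warm the meltwater: 443.92 T; seawater cools: 1.064×3990×(T − 83.52) = 4245.4(T − 83.52)
4689.3 T = 354572 − 35471 = 319102
T ≈ 68.05 °C. Since T > 0 °C, the all-ice-melts assumption holds.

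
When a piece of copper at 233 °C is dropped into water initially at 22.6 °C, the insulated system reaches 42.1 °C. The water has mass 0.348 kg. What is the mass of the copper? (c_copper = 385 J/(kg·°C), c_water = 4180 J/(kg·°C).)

|Q_copper| = |Q_water|:
m·385·(233 − 42.1) = 0.348·4180·(42.1 − 22.6)
73496 m = 28365  ⇒  m ≈ 0.3859 kg

m ≈ 0.386 kg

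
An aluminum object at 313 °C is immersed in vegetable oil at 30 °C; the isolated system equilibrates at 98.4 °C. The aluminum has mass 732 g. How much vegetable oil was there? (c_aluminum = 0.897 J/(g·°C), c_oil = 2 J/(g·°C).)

m ≈ 1030 g

Heat lost by the aluminum = heat gained by the oil:
732×0.897×(313 − 98.4) = m×2×(98.4 − 30)
136.8 m = 140907  ⇒  m ≈ 1030 g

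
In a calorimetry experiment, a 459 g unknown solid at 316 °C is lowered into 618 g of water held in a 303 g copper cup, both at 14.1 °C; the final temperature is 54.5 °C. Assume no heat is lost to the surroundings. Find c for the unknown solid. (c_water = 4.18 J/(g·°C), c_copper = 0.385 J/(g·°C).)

Conservation of energy gives ΣQ = 0:
459×c×(54.5 − 316) + 618×4.18×(54.5 − 14.1) + 303×0.385×(54.5 − 14.1) = 0
-120028 c = -109076
c = -109076/-120028 ≈ 0.9087 J/(g·°C)

c ≈ 0.909 J/(g·°C)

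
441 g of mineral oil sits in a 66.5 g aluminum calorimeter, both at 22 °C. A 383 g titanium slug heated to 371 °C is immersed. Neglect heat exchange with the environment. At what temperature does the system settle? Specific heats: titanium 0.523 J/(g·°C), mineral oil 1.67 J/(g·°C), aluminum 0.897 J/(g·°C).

T_f ≈ 92.2 °C

T_f is the heat-capacity-weighted average of the initial temperatures:
T_f = (200.31·371 + 736.47·22 + 59.65·22) / (200.31 + 736.47 + 59.65)
    = 91829 / 996.43 ≈ 92.16 °C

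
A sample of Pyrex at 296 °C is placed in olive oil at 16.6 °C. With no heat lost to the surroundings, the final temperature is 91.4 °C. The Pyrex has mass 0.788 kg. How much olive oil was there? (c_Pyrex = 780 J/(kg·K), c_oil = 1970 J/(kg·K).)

Heat lost by the Pyrex = heat gained by the oil:
0.788×780×(296 − 91.4) = m×1970×(91.4 − 16.6)
147356 m = 125755  ⇒  m ≈ 0.8534 kg

m ≈ 0.853 kg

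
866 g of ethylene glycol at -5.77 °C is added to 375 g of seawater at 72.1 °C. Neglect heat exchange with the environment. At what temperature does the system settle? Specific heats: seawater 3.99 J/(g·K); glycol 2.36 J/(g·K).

T_f = Σ m_i c_i T_i / Σ m_i c_i:
T_f = (1496.2·72.1 + 2043.8·(-5.77)) / (1496.2 + 2043.8)
    = 96087 / 3540 ≈ 27.14 °C

T_f ≈ 27.1 °C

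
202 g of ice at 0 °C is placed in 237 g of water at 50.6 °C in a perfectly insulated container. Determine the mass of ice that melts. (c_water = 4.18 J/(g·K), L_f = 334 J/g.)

Heat available from the water dropping to 0 °C: 237×4.18×50.6 = 50127 J.
Melting all 202 g of ice would need 202×334 = 67468 J.
Since 50127 < 67468 J, not all the ice melts; equilibrium is at 0 °C.
m_melted×334 = 50127  ⇒  m_melted ≈ 150.1 g.

m_melted ≈ 150 g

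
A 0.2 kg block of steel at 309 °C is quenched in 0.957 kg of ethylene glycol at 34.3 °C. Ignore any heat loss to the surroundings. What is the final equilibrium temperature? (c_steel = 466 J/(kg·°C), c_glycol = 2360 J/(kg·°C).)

T_f ≈ 45.2 °C

Let T be the final temperature. ΣQ_i = 0:
0.2*466*(T − 309) + 0.957*2360*(T − 34.3) = 0
93.2(T − 309) + 2258.5(T − 34.3) = 0
(93.2 + 2258.5) T = 93.2*309 + 2258.5*34.3
T = 106266/2351.7 ≈ 45.19 °C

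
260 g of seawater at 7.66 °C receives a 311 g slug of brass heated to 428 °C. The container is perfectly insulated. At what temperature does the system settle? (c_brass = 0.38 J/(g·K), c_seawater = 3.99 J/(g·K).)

T_f ≈ 50.6 °C

Setting the total heat transfer to zero:
311·0.38·(T − 428) + 260·3.99·(T − 7.66) = 0
118.18(T − 428) + 1037.4(T − 7.66) = 0
1155.6 T = 58528
T = 58528/1155.6 ≈ 50.65 °C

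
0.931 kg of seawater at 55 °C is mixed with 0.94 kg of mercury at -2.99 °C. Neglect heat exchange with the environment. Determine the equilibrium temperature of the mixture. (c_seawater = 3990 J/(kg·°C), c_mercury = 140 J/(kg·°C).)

T_f ≈ 53.0 °C

Set heat shed by the hot body equal to heat absorbed by the cold body:
0.931×3990×(55 − T) = 0.94×140×(T − (-2.99))
3714.7(55 − T) = 131.6(T − (-2.99))
3846.3 T = 203914  ⇒  T ≈ 53.02 °C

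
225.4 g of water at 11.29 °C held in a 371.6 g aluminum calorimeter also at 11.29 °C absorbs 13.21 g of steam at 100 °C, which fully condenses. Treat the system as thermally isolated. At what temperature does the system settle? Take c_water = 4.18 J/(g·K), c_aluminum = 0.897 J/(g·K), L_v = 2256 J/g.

T_f ≈ 37.4 °C

Net heat exchanged in the isolated system is zero:
latent heat released on condensation: 13.21×2256 = 29802; condensate cools 100→T: 13.21×4.18×(T − 100) = 55.22(T − 100); original water: 942.17(T − 11.29); cup: 333.33(T − 11.29)
1330.7 T = 29802 + 5521.8 + 14400 = 49724
T ≈ 37.37 °C — below 100 °C, confirming all the steam condensed.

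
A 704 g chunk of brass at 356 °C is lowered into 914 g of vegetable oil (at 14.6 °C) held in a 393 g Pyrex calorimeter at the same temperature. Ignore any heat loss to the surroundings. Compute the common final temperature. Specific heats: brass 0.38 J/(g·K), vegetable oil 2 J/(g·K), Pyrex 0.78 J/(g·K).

Conservation of energy gives ΣQ = 0:
704×0.38×(T − 356) + 914×2×(T − 14.6) + 393×0.78×(T − 14.6) = 0
2402.1 T = 126401
T ≈ 52.62 °C

T_f ≈ 52.6 °C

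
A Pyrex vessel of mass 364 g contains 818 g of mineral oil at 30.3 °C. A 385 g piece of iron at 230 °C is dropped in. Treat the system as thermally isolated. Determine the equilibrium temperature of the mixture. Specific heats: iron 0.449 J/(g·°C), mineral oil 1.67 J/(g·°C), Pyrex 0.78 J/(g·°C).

T_f ≈ 49.2 °C

Net heat exchanged in the isolated system is zero:
385*0.449*(T − 230) + 818*1.67*(T − 30.3) + 364*0.78*(T − 30.3) = 0
1822.8 T = 89753
T ≈ 49.24 °C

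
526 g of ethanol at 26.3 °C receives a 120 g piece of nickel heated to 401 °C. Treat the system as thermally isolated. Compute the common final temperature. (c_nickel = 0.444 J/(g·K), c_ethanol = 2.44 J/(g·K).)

Setting the total heat transfer to zero:
120×0.444×(T − 401) + 526×2.44×(T − 26.3) = 0
53.28(T − 401) + 1283.4(T − 26.3) = 0
(53.28 + 1283.4) T = 53.28×401 + 1283.4×26.3
T = 55120 / 1336.7 = 41.2 °C

T_f ≈ 41.2 °C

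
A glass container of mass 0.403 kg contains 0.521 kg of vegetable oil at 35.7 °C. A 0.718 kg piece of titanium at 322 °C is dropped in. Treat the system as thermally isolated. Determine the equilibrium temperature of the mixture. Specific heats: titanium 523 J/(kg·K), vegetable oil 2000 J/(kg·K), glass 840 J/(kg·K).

With ΣQ=0 the equilibrium temperature is the m·c-weighted mean:
T_f = (375.51·322 + 1042·35.7 + 338.52·35.7) / (375.51 + 1042 + 338.52)
    = 170200 / 1756 ≈ 96.92 °C

T_f ≈ 96.9 °C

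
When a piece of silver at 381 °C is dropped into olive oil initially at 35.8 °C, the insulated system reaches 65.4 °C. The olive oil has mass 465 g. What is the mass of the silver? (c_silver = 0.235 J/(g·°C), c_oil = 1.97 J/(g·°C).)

m ≈ 366 g

|Q_silver| = |Q_oil|:
m·0.235·(381 − 65.4) = 465·1.97·(65.4 − 35.8)
74.17 m = 27115  ⇒  m ≈ 365.6 g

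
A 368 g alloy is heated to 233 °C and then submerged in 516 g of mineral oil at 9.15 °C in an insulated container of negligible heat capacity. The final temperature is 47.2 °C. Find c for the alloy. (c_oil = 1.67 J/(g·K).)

c ≈ 0.48 J/(g·K)

Heat lost by the alloy = heat gained by the oil:
368·c·(233 − 47.2) = 516·1.67·(47.2 − 9.15)
68374 c = 32788  ⇒  c ≈ 0.4795 J/(g·K)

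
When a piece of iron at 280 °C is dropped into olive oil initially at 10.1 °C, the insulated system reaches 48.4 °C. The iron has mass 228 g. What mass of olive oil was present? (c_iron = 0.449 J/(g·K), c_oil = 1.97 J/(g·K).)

m ≈ 314 g

Heat lost by the iron = heat gained by the oil:
228×0.449×(280 − 48.4) = m×1.97×(48.4 − 10.1)
75.45 m = 23709  ⇒  m ≈ 314.2 g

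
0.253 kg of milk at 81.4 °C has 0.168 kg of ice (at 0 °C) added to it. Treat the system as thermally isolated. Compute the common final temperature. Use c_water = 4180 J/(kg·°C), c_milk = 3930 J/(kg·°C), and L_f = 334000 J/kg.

T_f ≈ 14.6 °C

Energy balance with sensible and latent terms:
melt ice: 0.168×334000 = 56112; warm the meltwater: 702.24 T; milk cools: 0.253×3930×(T − 81.4) = 994.29(T − 81.4)
1696.5 T = 80935 − 56112 = 24823
T ≈ 14.63 °C. Since T > 0 °C, the all-ice-melts assumption holds.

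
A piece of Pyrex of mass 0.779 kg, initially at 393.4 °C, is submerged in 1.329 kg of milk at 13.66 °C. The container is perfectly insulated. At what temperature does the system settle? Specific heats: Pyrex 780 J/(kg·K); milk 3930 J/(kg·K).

T_f ≈ 53.2 °C

Let T be the final temperature. ΣQ_i = 0:
0.779*780*(T − 393.4) + 1.329*3930*(T − 13.66) = 0
5830.6 T = 310383
T = 310383 / 5830.6 = 53.2 °C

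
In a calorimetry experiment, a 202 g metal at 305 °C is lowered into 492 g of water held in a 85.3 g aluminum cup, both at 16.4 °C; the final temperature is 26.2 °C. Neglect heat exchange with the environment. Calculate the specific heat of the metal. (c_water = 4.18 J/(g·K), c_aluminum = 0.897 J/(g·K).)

c ≈ 0.371 J/(g·K)

Taking heat into each body as positive, Σ m c ΔT = 0:
202·c·(26.2 − 305) + 492·4.18·(26.2 − 16.4) + 85.3·0.897·(26.2 − 16.4) = 0
-56318 c = -20904
c = -20904/-56318 ≈ 0.3712 J/(g·K)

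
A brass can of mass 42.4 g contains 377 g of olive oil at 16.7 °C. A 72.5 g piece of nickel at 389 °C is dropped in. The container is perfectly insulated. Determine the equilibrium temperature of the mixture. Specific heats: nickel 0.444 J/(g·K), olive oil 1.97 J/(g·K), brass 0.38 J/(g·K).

T_f ≈ 31.9 °C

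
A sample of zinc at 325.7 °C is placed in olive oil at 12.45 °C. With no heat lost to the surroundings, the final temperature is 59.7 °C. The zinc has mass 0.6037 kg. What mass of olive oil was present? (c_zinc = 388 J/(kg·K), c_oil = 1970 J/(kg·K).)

|Q_zinc| = |Q_oil|:
0.6037×388×(325.7 − 59.7) = m×1970×(59.7 − 12.45)
93082 m = 62307  ⇒  m ≈ 0.6694 kg

m ≈ 0.669 kg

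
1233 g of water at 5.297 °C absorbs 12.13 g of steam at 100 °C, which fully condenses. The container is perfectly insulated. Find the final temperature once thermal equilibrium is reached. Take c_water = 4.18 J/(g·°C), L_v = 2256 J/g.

T_f ≈ 11.5 °C

Taking heat into each body as positive, Σ m c ΔT = 0:
latent heat released on condensation: 12.13·2256 = 27365
  condensed water 100 °C→T: 50.7(T − 100)
  original water: 5153.9(T − 5.297)
5204.6 T = 27365 + 5070.3 + 27300 = 59736
T ≈ 11.48 °C, under the boiling point, so the assumption holds.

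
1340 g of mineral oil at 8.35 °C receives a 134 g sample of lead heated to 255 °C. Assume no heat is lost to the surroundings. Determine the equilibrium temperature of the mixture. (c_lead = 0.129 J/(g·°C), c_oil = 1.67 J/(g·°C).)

Conservation of energy gives ΣQ = 0:
134·0.129·(T − 255) + 1340·1.67·(T − 8.35) = 0
17.29(T − 255) + 2237.8(T − 8.35) = 0
2255.1 T = 23094
T = 23094/2255.1 ≈ 10.24 °C

T_f ≈ 10.2 °C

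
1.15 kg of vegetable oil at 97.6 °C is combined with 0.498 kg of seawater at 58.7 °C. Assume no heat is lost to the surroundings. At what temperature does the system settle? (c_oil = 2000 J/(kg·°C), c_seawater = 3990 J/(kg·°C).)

T_f = Σ m_i c_i T_i / Σ m_i c_i:
T_f = (2300*97.6 + 1987*58.7) / (2300 + 1987)
    = 341118 / 4287 ≈ 79.57 °C

T_f ≈ 79.6 °C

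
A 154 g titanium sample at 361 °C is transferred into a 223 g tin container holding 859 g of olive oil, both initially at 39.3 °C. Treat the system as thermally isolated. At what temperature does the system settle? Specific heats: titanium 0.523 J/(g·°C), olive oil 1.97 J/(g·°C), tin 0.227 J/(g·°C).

T_f ≈ 53.5 °C

T_f is the heat-capacity-weighted average of the initial temperatures:
T_f = (80.54×361 + 1692.2×39.3 + 50.62×39.3) / (80.54 + 1692.2 + 50.62)
    = 97570 / 1823.4 ≈ 53.51 °C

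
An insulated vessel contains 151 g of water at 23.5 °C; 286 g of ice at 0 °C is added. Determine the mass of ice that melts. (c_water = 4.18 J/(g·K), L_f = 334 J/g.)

m_melted ≈ 44.4 g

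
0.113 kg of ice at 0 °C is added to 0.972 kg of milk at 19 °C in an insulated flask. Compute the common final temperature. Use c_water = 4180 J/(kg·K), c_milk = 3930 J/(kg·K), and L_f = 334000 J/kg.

T_f ≈ 8.1 °C

Energy conservation, ΣQ = 0:
latent heat to melt: 0.113·334000 = 37742; meltwater 0→T: 0.113·4180·T = 472.34 T; milk cools: 0.972·3930·(T − 19) = 3820(T − 19)
4292.3 T = 72579 − 37742 = 34837
T ≈ 8.12 °C. Since T > 0 °C, the all-ice-melts assumption holds.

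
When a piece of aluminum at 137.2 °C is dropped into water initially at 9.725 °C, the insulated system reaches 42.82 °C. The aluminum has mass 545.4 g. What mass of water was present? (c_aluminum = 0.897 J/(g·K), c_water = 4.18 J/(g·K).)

m ≈ 334 g

Heat lost by the aluminum = heat gained by the water:
545.4·0.897·(137.2 − 42.82) = m·4.18·(42.82 − 9.725)
138.34 m = 46173  ⇒  m ≈ 333.8 g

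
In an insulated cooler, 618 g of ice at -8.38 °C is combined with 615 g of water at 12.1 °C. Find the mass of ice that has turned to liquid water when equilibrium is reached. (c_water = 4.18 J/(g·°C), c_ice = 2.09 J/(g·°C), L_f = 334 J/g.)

m_melted ≈ 60.7 g

Cooling the water to 0 °C releases 615·4.18·12.1 = 31105 J.
Of that, 618·2.09·8.38 = 10824 J goes to bring the ice to 0 °C, leaving 20282 J.
Fully melting the ice requires m_ice L_f = 618·334 = 206412 J.
20282 J < 206412 J, so only part of the ice melts and the system sits at 0 °C.
m_melted·334 = 20282  ⇒  m_melted ≈ 60.72 g.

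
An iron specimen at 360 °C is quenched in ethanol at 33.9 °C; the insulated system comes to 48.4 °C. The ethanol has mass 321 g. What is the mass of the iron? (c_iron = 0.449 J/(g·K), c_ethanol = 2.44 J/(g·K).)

Taking heat into each body as positive, Σ m c ΔT = 0:
m·0.449·(48.4 − 360) + 321·2.44·(48.4 − 33.9) = 0
-139.91 m = -11357
m = -11357/-139.91 ≈ 81.17 g

m ≈ 81.2 g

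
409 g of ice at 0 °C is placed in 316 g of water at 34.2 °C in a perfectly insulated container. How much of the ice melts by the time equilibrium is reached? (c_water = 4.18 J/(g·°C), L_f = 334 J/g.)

m_melted ≈ 135 g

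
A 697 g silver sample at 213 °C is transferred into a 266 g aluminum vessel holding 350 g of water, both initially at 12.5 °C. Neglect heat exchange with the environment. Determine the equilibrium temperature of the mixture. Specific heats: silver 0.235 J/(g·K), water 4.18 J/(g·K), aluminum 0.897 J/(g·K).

T_f ≈ 30.1 °C

Net heat exchanged in the isolated system is zero:
697·0.235·(T − 213) + 350·4.18·(T − 12.5) + 266·0.897·(T − 12.5) = 0
163.79(T − 213) + 1463(T − 12.5) + 238.6(T − 12.5) = 0
(163.79 + 1463 + 238.6) T = 163.79·213 + 1463·12.5 + 238.6·12.5
T ≈ 30.11 °C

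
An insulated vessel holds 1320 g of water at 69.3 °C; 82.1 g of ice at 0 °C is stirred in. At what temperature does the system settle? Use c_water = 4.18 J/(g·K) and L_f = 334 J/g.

T_f ≈ 60.6 °C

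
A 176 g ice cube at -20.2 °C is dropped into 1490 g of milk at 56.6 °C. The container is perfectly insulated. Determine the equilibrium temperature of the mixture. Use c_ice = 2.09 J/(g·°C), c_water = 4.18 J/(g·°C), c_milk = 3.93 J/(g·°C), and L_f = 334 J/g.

T_f ≈ 40.2 °C

Energy balance with sensible and latent terms:
warm ice to 0 °C: 176·2.09·(0 − (-20.2)) = 7430.4
  latent heat to melt: 176·334 = 58784
  warm the meltwater: 735.68 T
  milk cools: 1490·3.93·(T − 56.6) = 5855.7(T − 56.6)
6591.4 T = 331433 − 66214 = 265218
T ≈ 40.24 °C (positive, so assuming full melt was valid).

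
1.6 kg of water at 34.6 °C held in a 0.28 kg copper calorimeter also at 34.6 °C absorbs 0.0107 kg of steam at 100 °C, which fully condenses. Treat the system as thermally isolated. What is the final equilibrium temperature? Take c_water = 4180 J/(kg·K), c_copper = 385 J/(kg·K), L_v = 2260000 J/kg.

Energy balance with sensible and latent terms:
condense steam: −0.0107·2260000 = −24182; condensate cools 100→T: 0.0107·4180·(T − 100) = 44.73(T − 100); water warms: 1.6·4180·(T − 34.6) = 6688(T − 34.6); cup: 107.8(T − 34.6)
6840.5 T = 24182 + 4472.6 + 235135 = 263789
T ≈ 38.56 °C — below 100 °C, confirming all the steam condensed.

T_f ≈ 38.6 °C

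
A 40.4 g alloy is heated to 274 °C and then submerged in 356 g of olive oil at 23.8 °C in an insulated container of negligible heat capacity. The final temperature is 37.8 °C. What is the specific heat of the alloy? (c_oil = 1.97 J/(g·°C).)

c ≈ 1.03 J/(g·°C)

Energy conservation, ΣQ = 0:
40.4·c·(37.8 − 274) + 356·1.97·(37.8 − 23.8) = 0
-9542.5 c = -9818.5
c = -9818.5/-9542.5 ≈ 1.029 J/(g·°C)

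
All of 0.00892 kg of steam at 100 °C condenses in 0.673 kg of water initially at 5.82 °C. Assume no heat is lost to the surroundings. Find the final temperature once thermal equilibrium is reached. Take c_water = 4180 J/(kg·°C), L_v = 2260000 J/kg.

T_f ≈ 14.1 °C

Setting the total heat transfer to zero:
latent heat released on condensation: 0.00892×2260000 = 20159
  condensate cools 100→T: 0.00892×4180×(T − 100) = 37.29(T − 100)
  original water: 2813.1(T − 5.82)
2850.4 T = 20159 + 3728.6 + 16372 = 40260
T ≈ 14.12 °C, under the boiling point, so the assumption holds.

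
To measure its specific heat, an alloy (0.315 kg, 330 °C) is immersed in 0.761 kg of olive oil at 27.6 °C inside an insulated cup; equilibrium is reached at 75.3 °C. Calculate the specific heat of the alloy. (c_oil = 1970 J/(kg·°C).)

c ≈ 891 J/(kg·°C)

Energy conservation, ΣQ = 0:
0.315×c×(75.3 − 330) + 0.761×1970×(75.3 − 27.6) = 0
-80.23 c = -71510
c = -71510/-80.23 ≈ 891.3 J/(kg·°C)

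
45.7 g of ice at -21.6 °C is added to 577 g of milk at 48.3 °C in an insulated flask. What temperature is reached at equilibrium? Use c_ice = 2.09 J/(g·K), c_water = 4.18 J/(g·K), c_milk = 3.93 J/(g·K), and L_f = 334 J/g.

Net heat exchanged in the isolated system is zero:
warm ice to 0 °C: 45.7×2.09×(0 − (-21.6)) = 2063.1
  melt ice: 45.7×334 = 15264
  meltwater 0→T: 45.7×4.18×T = 191.03 T
  milk cools: 577×3.93×(T − 48.3) = 2267.6(T − 48.3)
2458.6 T = 109526 − 17327 = 92199
T ≈ 37.50 °C. Since T > 0 °C, the all-ice-melts assumption holds.

T_f ≈ 37.5 °C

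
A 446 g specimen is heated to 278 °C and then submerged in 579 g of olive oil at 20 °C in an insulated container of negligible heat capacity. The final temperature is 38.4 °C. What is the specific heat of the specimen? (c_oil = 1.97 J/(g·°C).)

c ≈ 0.196 J/(g·°C)

Heat lost by the specimen = heat gained by the oil:
446×c×(278 − 38.4) = 579×1.97×(38.4 − 20)
106862 c = 20988  ⇒  c ≈ 0.1964 J/(g·°C)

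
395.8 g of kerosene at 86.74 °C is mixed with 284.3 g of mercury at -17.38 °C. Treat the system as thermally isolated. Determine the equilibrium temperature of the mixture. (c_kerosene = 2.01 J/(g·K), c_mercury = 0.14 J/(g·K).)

T_f ≈ 81.8 °C

Setting the total heat transfer to zero:
395.8·2.01·(T − 86.74) + 284.3·0.14·(T − (-17.38)) = 0
795.56(T − 86.74) + 39.8(T − (-17.38)) = 0
(795.56 + 39.8) T = 795.56·86.74 + 39.8·(-17.38)
T ≈ 81.78 °C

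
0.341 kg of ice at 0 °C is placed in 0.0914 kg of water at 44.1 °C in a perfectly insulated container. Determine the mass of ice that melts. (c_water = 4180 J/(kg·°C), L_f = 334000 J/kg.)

m_melted ≈ 0.0504 kg

Water can give up m c ΔT = 0.0914×4180×44.1 = 16848 J before reaching 0 °C.
Melting all 0.341 kg of ice would need 0.341×334000 = 113894 J.
16848 J < 113894 J, so only part of the ice melts and the system sits at 0 °C.
m_melt = 16848 / L_f = 0.05044 kg.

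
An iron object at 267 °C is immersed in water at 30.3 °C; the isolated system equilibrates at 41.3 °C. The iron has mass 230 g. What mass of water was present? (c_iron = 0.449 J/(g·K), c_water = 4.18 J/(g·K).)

Heat lost by the iron = heat gained by the water:
230×0.449×(267 − 41.3) = m×4.18×(41.3 − 30.3)
45.98 m = 23308  ⇒  m ≈ 506.9 g

m ≈ 507 g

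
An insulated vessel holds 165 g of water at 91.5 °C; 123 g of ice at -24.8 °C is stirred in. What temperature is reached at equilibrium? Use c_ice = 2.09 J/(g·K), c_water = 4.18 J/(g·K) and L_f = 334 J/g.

Net heat exchanged in the isolated system is zero:
warm ice to 0 °C: 123·2.09·(0 − (-24.8)) = 6375.3; latent heat to melt: 123·334 = 41082; warm the meltwater: 514.14 T; water cools: 165·4.18·(T − 91.5) = 689.7(T − 91.5)
1203.8 T = 63108 − 47457 = 15650
T ≈ 13.00 °C (positive, so assuming full melt was valid).

T_f ≈ 13.0 °C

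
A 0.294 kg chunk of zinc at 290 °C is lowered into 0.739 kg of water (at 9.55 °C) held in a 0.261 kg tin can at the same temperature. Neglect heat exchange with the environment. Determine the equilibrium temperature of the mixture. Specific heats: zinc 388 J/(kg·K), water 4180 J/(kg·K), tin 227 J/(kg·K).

T_f ≈ 19.4 °C

Let T be the final temperature. ΣQ_i = 0:
0.294*388*(T − 290) + 0.739*4180*(T − 9.55) + 0.261*227*(T − 9.55) = 0
114.07(T − 290) + 3089(T − 9.55) + 59.25(T − 9.55) = 0
(114.07 + 3089 + 59.25) T = 114.07*290 + 3089*9.55 + 59.25*9.55
T ≈ 19.36 °C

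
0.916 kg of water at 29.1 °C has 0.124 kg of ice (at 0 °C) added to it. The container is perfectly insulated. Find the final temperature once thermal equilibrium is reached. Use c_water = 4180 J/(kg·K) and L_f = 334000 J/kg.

T_f ≈ 16.1 °C

Taking heat into each body as positive, Σ m c ΔT = 0:
fusion: m_ice L_f = 0.124·334000 = 41416
  meltwater 0→T: 0.124·4180·T = 518.32 T
  water: 3828.9(T − 29.1)
4347.2 T = 111420 − 41416 = 70004
T ≈ 16.10 °C — above 0 °C, consistent with complete melting.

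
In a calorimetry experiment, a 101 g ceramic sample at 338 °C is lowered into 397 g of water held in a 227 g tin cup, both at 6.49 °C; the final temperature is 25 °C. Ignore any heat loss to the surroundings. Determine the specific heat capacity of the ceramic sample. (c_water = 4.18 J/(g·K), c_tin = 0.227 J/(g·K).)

c ≈ 1 J/(g·K)

Energy conservation, ΣQ = 0:
101×c×(25 − 338) + 397×4.18×(25 − 6.49) + 227×0.227×(25 − 6.49) = 0
-31613 c = -31670
c = -31670/-31613 ≈ 1.002 J/(g·K)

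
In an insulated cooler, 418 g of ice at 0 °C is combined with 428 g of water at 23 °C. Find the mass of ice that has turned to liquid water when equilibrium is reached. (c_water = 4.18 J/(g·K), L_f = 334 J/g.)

m_melted ≈ 123 g

Water can give up m c ΔT = 428·4.18·23 = 41148 J before reaching 0 °C.
Melting all 418 g of ice would need 418·334 = 139612 J.
41148 J < 139612 J, so only part of the ice melts and the system sits at 0 °C.
Mass melted = 41148/334 ≈ 123.2 g.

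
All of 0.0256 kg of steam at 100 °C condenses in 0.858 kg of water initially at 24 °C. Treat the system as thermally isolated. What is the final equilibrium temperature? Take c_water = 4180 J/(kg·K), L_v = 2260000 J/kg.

T_f ≈ 41.9 °C

Taking heat into each body as positive, Σ m c ΔT = 0:
steam→water at 100 °C releases m L_v = 0.0256×2260000 = 57856
  condensed water 100 °C→T: 107.01(T − 100)
  original water: 3586.4(T − 24)
3693.4 T = 57856 + 10701 + 86075 = 154631
T ≈ 41.87 °C — below 100 °C, confirming all the steam condensed.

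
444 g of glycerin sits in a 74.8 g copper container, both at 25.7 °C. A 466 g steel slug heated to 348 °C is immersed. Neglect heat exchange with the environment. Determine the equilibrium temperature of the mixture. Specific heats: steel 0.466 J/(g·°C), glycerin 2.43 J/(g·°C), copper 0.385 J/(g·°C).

T_f ≈ 78.5 °C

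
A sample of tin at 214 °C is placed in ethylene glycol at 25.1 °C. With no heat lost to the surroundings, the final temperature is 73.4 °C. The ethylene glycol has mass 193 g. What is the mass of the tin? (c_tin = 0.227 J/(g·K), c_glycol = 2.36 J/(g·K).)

m ≈ 689 g

Heat lost by the tin = heat gained by the glycol:
m·0.227·(214 − 73.4) = 193·2.36·(73.4 − 25.1)
31.92 m = 22000  ⇒  m ≈ 689.3 g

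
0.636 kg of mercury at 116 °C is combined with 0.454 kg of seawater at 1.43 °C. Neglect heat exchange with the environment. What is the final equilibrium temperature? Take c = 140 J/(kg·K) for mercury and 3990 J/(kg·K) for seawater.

Net heat exchanged in the isolated system is zero:
0.636*140*(T − 116) + 0.454*3990*(T − 1.43) = 0
89.04(T − 116) + 1811.5(T − 1.43) = 0
(89.04 + 1811.5) T = 89.04*116 + 1811.5*1.43
T = 12919/1900.5 ≈ 6.80 °C

T_f ≈ 6.8 °C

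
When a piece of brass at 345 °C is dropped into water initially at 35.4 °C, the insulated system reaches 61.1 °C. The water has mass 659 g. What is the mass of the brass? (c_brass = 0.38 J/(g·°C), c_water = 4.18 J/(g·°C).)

m ≈ 656 g

Heat gained plus heat lost sum to zero:
m×0.38×(61.1 − 345) + 659×4.18×(61.1 − 35.4) = 0
-107.88 m = -70794
m = -70794/-107.88 ≈ 656.2 g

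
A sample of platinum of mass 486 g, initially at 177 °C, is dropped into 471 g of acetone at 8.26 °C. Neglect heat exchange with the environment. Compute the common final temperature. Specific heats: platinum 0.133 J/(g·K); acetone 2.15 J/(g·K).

T_f is the heat-capacity-weighted average of the initial temperatures:
T_f = (64.64*177 + 1012.6*8.26) / (64.64 + 1012.6)
    = 19805 / 1077.3 ≈ 18.38 °C

T_f ≈ 18.4 °C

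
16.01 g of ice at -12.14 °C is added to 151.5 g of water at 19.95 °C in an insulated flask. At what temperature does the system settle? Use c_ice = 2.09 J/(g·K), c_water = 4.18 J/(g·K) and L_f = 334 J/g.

T_f ≈ 9.8 °C

Energy conservation, ΣQ = 0:
warm ice to 0 °C: 16.01·2.09·(0 − (-12.14)) = 406.22; latent heat to melt: 16.01·334 = 5347.3; meltwater 0→T: 16.01·4.18·T = 66.92 T; water cools: 151.5·4.18·(T − 19.95) = 633.27(T − 19.95)
700.19 T = 12634 − 5753.6 = 6880.2
T ≈ 9.83 °C (positive, so assuming full melt was valid).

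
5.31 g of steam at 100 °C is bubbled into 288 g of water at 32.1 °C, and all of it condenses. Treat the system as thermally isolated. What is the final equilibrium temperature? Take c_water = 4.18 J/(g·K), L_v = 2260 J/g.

T_f ≈ 43.1 °C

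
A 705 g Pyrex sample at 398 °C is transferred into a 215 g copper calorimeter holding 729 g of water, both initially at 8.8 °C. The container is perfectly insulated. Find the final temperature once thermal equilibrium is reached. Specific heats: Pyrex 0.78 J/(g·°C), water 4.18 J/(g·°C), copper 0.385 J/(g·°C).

Let T be the final temperature. ΣQ_i = 0:
705×0.78×(T − 398) + 729×4.18×(T − 8.8) + 215×0.385×(T − 8.8) = 0
(549.9 + 3047.2 + 82.78) T = 549.9×398 + 3047.2×8.8 + 82.78×8.8
T = 246404 / 3679.9 = 67 °C

T_f ≈ 67.0 °C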